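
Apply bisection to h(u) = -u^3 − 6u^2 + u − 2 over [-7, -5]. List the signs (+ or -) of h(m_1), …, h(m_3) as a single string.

-++

u = -6 gives h = -8, negative; keep [-7, -6]
u = -6.5 gives h = 12.625, positive; keep [-6.5, -6]
u = -6.25 gives h = 1.515625, positive; keep [-6.25, -6]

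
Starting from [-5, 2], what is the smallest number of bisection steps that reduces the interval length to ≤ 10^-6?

Width after n steps is 7/2^n. Need 2^n ≥ 7/10^-6 = 7000000.
2^22 = 4194304 < 7000000 ≤ 2^23 = 8388608, so n = 23.

23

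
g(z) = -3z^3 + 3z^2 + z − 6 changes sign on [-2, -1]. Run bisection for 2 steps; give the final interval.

[-1.25, -1]

m = -1.5, g(m) = 9.375 (+); new bracket [-1.5, -1]
m = -1.25, g(m) = 3.296875 (+); new bracket [-1.25, -1]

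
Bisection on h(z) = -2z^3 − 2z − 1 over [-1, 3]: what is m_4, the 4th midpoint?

-0.25

h(1) = -5 < 0, so the root lies in [-1, 1]
h(0) = -1 < 0, so the root lies in [-1, 0]
h(-0.5) = 0.25 > 0, so the root lies in [-0.5, 0]
h(-0.25) = -0.4688 < 0, so the root lies in [-0.5, -0.25]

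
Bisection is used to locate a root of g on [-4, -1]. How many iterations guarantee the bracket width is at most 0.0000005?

Width after n steps is 3/2^n. Need 2^n ≥ 3/0.0000005 = 6000000.
2^22 = 4194304 < 6000000 ≤ 2^23 = 8388608, so n = 23.

23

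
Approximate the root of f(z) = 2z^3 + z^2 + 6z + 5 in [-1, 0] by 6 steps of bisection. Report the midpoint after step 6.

midpoint -0.5: f = 2 > 0 → [-1, -0.5]
midpoint -0.75: f = 0.21875 > 0 → [-1, -0.75]
midpoint -0.875: f = -0.824219 < 0 → [-0.875, -0.75]
midpoint -0.8125: f = -0.2876 < 0 → [-0.8125, -0.75]
midpoint -0.78125: f = -0.0308 < 0 → [-0.78125, -0.75]
midpoint -0.765625: f = 0.0948 > 0 → [-0.78125, -0.765625]

-0.765625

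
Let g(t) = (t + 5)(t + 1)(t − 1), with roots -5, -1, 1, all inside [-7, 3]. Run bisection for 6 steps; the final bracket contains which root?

g(-2) = 9 > 0, so the root lies in [-7, -2]
g(-4.5) = 9.625 > 0, so the root lies in [-7, -4.5]
g(-5.75) = -24.046875 < 0, so the root lies in [-5.75, -4.5]
g(-5.125) = -3.1582 < 0, so the root lies in [-5.125, -4.5]
g(-4.8125) = 4.155 > 0, so the root lies in [-5.125, -4.8125]
g(-4.96875) = 0.7403 > 0, so the root lies in [-5.125, -4.96875]

-5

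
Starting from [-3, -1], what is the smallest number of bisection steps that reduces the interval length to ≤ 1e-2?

Width after n steps is 2/2^n. Need 2^n ≥ 2/1e-2 = 200.
2^7 = 128 < 200 ≤ 2^8 = 256, so n = 8.

8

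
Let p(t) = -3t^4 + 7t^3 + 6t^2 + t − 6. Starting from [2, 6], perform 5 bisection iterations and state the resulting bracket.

midpoint 4: p = -226 < 0 → [2, 4]
midpoint 3: p = -3 < 0 → [2, 3]
midpoint 2.5: p = 26.1875 > 0 → [2.5, 3]
midpoint 2.75: p = 16.1289 > 0 → [2.75, 3]
midpoint 2.875: p = 7.8528 > 0 → [2.875, 3]

[2.875, 3]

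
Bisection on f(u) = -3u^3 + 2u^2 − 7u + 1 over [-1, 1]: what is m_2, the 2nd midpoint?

0.5

u = 0 gives f = 1, positive; keep [0, 1]
u = 0.5 gives f = -2.375, negative; keep [0, 0.5]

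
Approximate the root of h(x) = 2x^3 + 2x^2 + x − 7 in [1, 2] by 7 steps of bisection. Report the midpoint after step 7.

midpoint 1.5: h = 5.75 > 0 → [1, 1.5]
midpoint 1.25: h = 1.28125 > 0 → [1, 1.25]
midpoint 1.125: h = -0.496094 < 0 → [1.125, 1.25]
midpoint 1.1875: h = 0.3569 > 0 → [1.125, 1.1875]
midpoint 1.15625: h = -0.0783 < 0 → [1.15625, 1.1875]
midpoint 1.171875: h = 0.1371 > 0 → [1.15625, 1.171875]
midpoint 1.1640625: h = 0.0289 > 0 → [1.15625, 1.1640625]

1.1640625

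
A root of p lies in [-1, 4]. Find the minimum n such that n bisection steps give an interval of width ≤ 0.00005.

17

Width after n steps is 5/2^n. Need 2^n ≥ 5/0.00005 = 100000.
2^16 = 65536 < 100000 ≤ 2^17 = 131072, so n = 17.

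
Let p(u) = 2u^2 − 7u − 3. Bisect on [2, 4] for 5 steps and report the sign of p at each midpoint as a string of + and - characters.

----+

midpoint 3: p = -6 < 0 → [3, 4]
midpoint 3.5: p = -3 < 0 → [3.5, 4]
midpoint 3.75: p = -1.125 < 0 → [3.75, 4]
midpoint 3.875: p = -0.0938 < 0 → [3.875, 4]
midpoint 3.9375: p = 0.4453 > 0 → [3.875, 3.9375]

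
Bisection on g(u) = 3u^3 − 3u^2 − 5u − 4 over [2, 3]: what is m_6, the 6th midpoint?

2.109375

u = 2.5 gives g = 11.625, positive; keep [2, 2.5]
u = 2.25 gives g = 3.734375, positive; keep [2, 2.25]
u = 2.125 gives g = 0.615234, positive; keep [2, 2.125]
u = 2.0625 gives g = -0.7532, negative; keep [2.0625, 2.125]
u = 2.09375 gives g = -0.0844, negative; keep [2.09375, 2.125]
u = 2.109375 gives g = 0.2615, positive; keep [2.09375, 2.109375]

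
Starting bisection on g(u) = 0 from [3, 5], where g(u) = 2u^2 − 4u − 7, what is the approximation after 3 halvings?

3.25

m = 4, g(m) = 9 (+); new bracket [3, 4]
m = 3.5, g(m) = 3.5 (+); new bracket [3, 3.5]
m = 3.25, g(m) = 1.125 (+); new bracket [3, 3.25]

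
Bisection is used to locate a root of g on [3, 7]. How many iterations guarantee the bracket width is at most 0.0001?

16

Width after n steps is 4/2^n. Need 2^n ≥ 4/0.0001 = 40000.
2^15 = 32768 < 40000 ≤ 2^16 = 65536, so n = 16.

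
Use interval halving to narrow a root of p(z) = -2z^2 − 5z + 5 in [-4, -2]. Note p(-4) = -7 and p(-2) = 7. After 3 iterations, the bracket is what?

[-3.5, -3.25]

m = -3, p(m) = 2 (+); new bracket [-4, -3]
m = -3.5, p(m) = -2 (−); new bracket [-3.5, -3]
m = -3.25, p(m) = 0.125 (+); new bracket [-3.5, -3.25]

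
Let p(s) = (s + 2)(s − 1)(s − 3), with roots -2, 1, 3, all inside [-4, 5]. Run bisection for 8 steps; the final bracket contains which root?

-2

m = 0.5, p(m) = 3.125 (+); new bracket [-4, 0.5]
m = -1.75, p(m) = 3.265625 (+); new bracket [-4, -1.75]
m = -2.875, p(m) = -19.919922 (−); new bracket [-2.875, -1.75]
m = -2.3125, p(m) = -5.4993 (−); new bracket [-2.3125, -1.75]
m = -2.03125, p(m) = -0.4766 (−); new bracket [-2.03125, -1.75]
m = -1.890625, p(m) = 1.5462 (+); new bracket [-2.03125, -1.890625]
m = -1.9609375, p(m) = 0.5738 (+); new bracket [-2.03125, -1.9609375]
m = -1.99609375, p(m) = 0.0585 (+); new bracket [-2.03125, -1.99609375]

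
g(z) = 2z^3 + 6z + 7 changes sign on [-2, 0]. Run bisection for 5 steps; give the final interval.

g(-1) = -1 < 0, so the root lies in [-1, 0]
g(-0.5) = 3.75 > 0, so the root lies in [-1, -0.5]
g(-0.75) = 1.65625 > 0, so the root lies in [-1, -0.75]
g(-0.875) = 0.4102 > 0, so the root lies in [-1, -0.875]
g(-0.9375) = -0.2729 < 0, so the root lies in [-0.9375, -0.875]

[-0.9375, -0.875]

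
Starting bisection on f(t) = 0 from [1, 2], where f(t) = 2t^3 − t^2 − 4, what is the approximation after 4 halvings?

1.4375

t = 1.5 gives f = 0.5, positive; keep [1, 1.5]
t = 1.25 gives f = -1.65625, negative; keep [1.25, 1.5]
t = 1.375 gives f = -0.691406, negative; keep [1.375, 1.5]
t = 1.4375 gives f = -0.1255, negative; keep [1.4375, 1.5]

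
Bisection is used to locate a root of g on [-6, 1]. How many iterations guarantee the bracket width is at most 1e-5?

Width after n steps is 7/2^n. Need 2^n ≥ 7/1e-5 = 700000.
2^19 = 524288 < 700000 ≤ 2^20 = 1048576, so n = 20.

20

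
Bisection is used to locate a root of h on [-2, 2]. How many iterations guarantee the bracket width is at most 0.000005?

20

Width after n steps is 4/2^n. Need 2^n ≥ 4/0.000005 = 800000.
2^19 = 524288 < 800000 ≤ 2^20 = 1048576, so n = 20.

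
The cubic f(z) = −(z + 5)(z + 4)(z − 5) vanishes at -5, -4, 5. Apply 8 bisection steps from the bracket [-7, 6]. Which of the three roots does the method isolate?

midpoint -0.5: f = 86.625 > 0 → [-0.5, 6]
midpoint 2.75: f = 117.703125 > 0 → [2.75, 6]
midpoint 4.375: f = 49.072266 > 0 → [4.375, 6]
midpoint 5.1875: f = -17.5496 < 0 → [4.375, 5.1875]
midpoint 4.78125: f = 18.7888 > 0 → [4.78125, 5.1875]
midpoint 4.984375: f = 1.4016 > 0 → [4.984375, 5.1875]
midpoint 5.0859375: f = -7.8753 < 0 → [4.984375, 5.0859375]
midpoint 5.03515625: f = -3.1876 < 0 → [4.984375, 5.03515625]

5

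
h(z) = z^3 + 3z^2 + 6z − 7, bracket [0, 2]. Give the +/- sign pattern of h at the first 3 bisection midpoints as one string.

+--

m = 1, h(m) = 3 (+); new bracket [0, 1]
m = 0.5, h(m) = -3.125 (−); new bracket [0.5, 1]
m = 0.75, h(m) = -0.390625 (−); new bracket [0.75, 1]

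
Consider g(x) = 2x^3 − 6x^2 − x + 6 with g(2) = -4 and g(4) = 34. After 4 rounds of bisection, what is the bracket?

m = 3, g(m) = 3 (+); new bracket [2, 3]
m = 2.5, g(m) = -2.75 (−); new bracket [2.5, 3]
m = 2.75, g(m) = -0.53125 (−); new bracket [2.75, 3]
m = 2.875, g(m) = 1.0586 (+); new bracket [2.75, 2.875]

[2.75, 2.875]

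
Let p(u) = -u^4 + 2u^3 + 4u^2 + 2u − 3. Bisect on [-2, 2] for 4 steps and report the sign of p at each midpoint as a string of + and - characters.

-+-+

p(0) = -3 < 0, so the root lies in [0, 2]
p(1) = 4 > 0, so the root lies in [0, 1]
p(0.5) = -0.8125 < 0, so the root lies in [0.5, 1]
p(0.75) = 1.2773 > 0, so the root lies in [0.5, 0.75]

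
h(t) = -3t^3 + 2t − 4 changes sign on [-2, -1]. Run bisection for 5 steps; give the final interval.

[-1.3125, -1.28125]

h(-1.5) = 3.125 > 0, so the root lies in [-1.5, -1]
h(-1.25) = -0.640625 < 0, so the root lies in [-1.5, -1.25]
h(-1.375) = 1.048828 > 0, so the root lies in [-1.375, -1.25]
h(-1.3125) = 0.158 > 0, so the root lies in [-1.3125, -1.25]
h(-1.28125) = -0.2526 < 0, so the root lies in [-1.3125, -1.28125]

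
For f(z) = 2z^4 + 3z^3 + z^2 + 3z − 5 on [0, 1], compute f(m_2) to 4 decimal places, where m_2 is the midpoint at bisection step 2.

m = 0.5, f(m) = -2.75 (−); new bracket [0.5, 1]
m = 0.75, f(m) = -0.289062 (−); new bracket [0.75, 1]

-0.2891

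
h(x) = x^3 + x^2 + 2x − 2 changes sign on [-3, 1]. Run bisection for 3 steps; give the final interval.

[0.5, 1]

m = -1, h(m) = -4 (−); new bracket [-1, 1]
m = 0, h(m) = -2 (−); new bracket [0, 1]
m = 0.5, h(m) = -0.625 (−); new bracket [0.5, 1]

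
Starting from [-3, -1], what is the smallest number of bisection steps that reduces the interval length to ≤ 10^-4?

Width after n steps is 2/2^n. Need 2^n ≥ 2/10^-4 = 20000.
2^14 = 16384 < 20000 ≤ 2^15 = 32768, so n = 15.

15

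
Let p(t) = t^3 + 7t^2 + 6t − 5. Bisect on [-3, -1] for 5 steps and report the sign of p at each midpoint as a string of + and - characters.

+-+-+

m = -2, p(m) = 3 (+); new bracket [-2, -1]
m = -1.5, p(m) = -1.625 (−); new bracket [-2, -1.5]
m = -1.75, p(m) = 0.578125 (+); new bracket [-1.75, -1.5]
m = -1.625, p(m) = -0.5566 (−); new bracket [-1.75, -1.625]
m = -1.6875, p(m) = 0.0032 (+); new bracket [-1.6875, -1.625]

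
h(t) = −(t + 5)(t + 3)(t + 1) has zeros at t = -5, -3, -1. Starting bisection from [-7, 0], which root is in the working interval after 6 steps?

-5

t = -3.5 gives h = -1.875, negative; keep [-7, -3.5]
t = -5.25 gives h = 2.390625, positive; keep [-5.25, -3.5]
t = -4.375 gives h = -2.900391, negative; keep [-5.25, -4.375]
t = -4.8125 gives h = -1.2957, negative; keep [-5.25, -4.8125]
t = -5.03125 gives h = 0.2559, positive; keep [-5.03125, -4.8125]
t = -4.921875 gives h = -0.5889, negative; keep [-5.03125, -4.921875]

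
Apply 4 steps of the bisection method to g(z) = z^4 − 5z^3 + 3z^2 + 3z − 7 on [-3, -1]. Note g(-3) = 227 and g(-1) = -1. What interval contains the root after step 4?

[-1.125, -1]

midpoint -2: g = 55 > 0 → [-2, -1]
midpoint -1.5: g = 17.1875 > 0 → [-1.5, -1]
midpoint -1.25: g = 6.144531 > 0 → [-1.25, -1]
midpoint -1.125: g = 2.1428 > 0 → [-1.125, -1]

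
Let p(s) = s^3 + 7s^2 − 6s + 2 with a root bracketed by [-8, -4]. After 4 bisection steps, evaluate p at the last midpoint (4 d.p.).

3.4531

m = -6, p(m) = 74 (+); new bracket [-8, -6]
m = -7, p(m) = 44 (+); new bracket [-8, -7]
m = -7.5, p(m) = 18.875 (+); new bracket [-8, -7.5]
m = -7.75, p(m) = 3.4531 (+); new bracket [-8, -7.75]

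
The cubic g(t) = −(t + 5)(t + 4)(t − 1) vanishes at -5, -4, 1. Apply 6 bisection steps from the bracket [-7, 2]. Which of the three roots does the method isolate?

1

midpoint -2.5: g = 13.125 > 0 → [-2.5, 2]
midpoint -0.25: g = 22.265625 > 0 → [-0.25, 2]
midpoint 0.875: g = 3.580078 > 0 → [0.875, 2]
midpoint 1.4375: g = -15.3142 < 0 → [0.875, 1.4375]
midpoint 1.15625: g = -4.9599 < 0 → [0.875, 1.15625]
midpoint 1.015625: g = -0.4714 < 0 → [0.875, 1.015625]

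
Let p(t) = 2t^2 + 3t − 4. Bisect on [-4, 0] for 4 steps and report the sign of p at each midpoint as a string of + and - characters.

-++-

p(-2) = -2 < 0, so the root lies in [-4, -2]
p(-3) = 5 > 0, so the root lies in [-3, -2]
p(-2.5) = 1 > 0, so the root lies in [-2.5, -2]
p(-2.25) = -0.625 < 0, so the root lies in [-2.5, -2.25]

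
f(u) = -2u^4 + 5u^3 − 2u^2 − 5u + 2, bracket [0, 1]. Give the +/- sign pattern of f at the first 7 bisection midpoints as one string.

-++---+

m = 0.5, f(m) = -0.5 (−); new bracket [0, 0.5]
m = 0.25, f(m) = 0.695312 (+); new bracket [0.25, 0.5]
m = 0.375, f(m) = 0.067871 (+); new bracket [0.375, 0.5]
m = 0.4375, f(m) = -0.2249 (−); new bracket [0.375, 0.4375]
m = 0.40625, f(m) = -0.0806 (−); new bracket [0.375, 0.40625]
m = 0.390625, f(m) = -0.0068 (−); new bracket [0.375, 0.390625]
m = 0.3828125, f(m) = 0.0304 (+); new bracket [0.3828125, 0.390625]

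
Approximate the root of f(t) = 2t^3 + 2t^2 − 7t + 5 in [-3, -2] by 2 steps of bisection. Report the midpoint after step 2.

m = -2.5, f(m) = 3.75 (+); new bracket [-3, -2.5]
m = -2.75, f(m) = -2.21875 (−); new bracket [-2.75, -2.5]

-2.75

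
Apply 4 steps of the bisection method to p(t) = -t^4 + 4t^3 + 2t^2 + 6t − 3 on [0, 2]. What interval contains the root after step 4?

midpoint 1: p = 8 > 0 → [0, 1]
midpoint 0.5: p = 0.9375 > 0 → [0, 0.5]
midpoint 0.25: p = -1.316406 < 0 → [0.25, 0.5]
midpoint 0.375: p = -0.2776 < 0 → [0.375, 0.5]

[0.375, 0.5]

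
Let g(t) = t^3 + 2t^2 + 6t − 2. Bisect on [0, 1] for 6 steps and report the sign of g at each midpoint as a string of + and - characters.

g(0.5) = 1.625 > 0, so the root lies in [0, 0.5]
g(0.25) = -0.359375 < 0, so the root lies in [0.25, 0.5]
g(0.375) = 0.583984 > 0, so the root lies in [0.25, 0.375]
g(0.3125) = 0.1008 > 0, so the root lies in [0.25, 0.3125]
g(0.28125) = -0.132 < 0, so the root lies in [0.28125, 0.3125]
g(0.296875) = -0.0163 < 0, so the root lies in [0.296875, 0.3125]

+-++--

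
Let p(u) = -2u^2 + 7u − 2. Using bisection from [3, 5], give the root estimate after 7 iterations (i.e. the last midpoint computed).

u = 4 gives p = -6, negative; keep [3, 4]
u = 3.5 gives p = -2, negative; keep [3, 3.5]
u = 3.25 gives p = -0.375, negative; keep [3, 3.25]
u = 3.125 gives p = 0.3438, positive; keep [3.125, 3.25]
u = 3.1875 gives p = -0.0078, negative; keep [3.125, 3.1875]
u = 3.15625 gives p = 0.1699, positive; keep [3.15625, 3.1875]
u = 3.171875 gives p = 0.0815, positive; keep [3.171875, 3.1875]

3.171875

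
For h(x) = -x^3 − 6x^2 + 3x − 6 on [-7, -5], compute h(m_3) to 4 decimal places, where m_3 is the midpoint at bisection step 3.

midpoint -6: h = -24 < 0 → [-7, -6]
midpoint -6.5: h = -4.375 < 0 → [-7, -6.5]
midpoint -6.75: h = 7.921875 > 0 → [-6.75, -6.5]

7.9219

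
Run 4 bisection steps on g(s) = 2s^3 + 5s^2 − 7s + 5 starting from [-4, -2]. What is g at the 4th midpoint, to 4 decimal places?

m = -3, g(m) = 17 (+); new bracket [-4, -3]
m = -3.5, g(m) = 5 (+); new bracket [-4, -3.5]
m = -3.75, g(m) = -3.90625 (−); new bracket [-3.75, -3.5]
m = -3.625, g(m) = 0.8086 (+); new bracket [-3.75, -3.625]

0.8086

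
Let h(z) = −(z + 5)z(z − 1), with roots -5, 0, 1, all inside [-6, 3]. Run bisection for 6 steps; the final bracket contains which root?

h(-1.5) = -13.125 < 0, so the root lies in [-6, -1.5]
h(-3.75) = -22.265625 < 0, so the root lies in [-6, -3.75]
h(-4.875) = -3.580078 < 0, so the root lies in [-6, -4.875]
h(-5.4375) = 15.3142 > 0, so the root lies in [-5.4375, -4.875]
h(-5.15625) = 4.9599 > 0, so the root lies in [-5.15625, -4.875]
h(-5.015625) = 0.4714 > 0, so the root lies in [-5.015625, -4.875]

-5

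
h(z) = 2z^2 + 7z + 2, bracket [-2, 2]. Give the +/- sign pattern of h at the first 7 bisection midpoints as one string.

+--+-+-

midpoint 0: h = 2 > 0 → [-2, 0]
midpoint -1: h = -3 < 0 → [-1, 0]
midpoint -0.5: h = -1 < 0 → [-0.5, 0]
midpoint -0.25: h = 0.375 > 0 → [-0.5, -0.25]
midpoint -0.375: h = -0.3438 < 0 → [-0.375, -0.25]
midpoint -0.3125: h = 0.0078 > 0 → [-0.375, -0.3125]
midpoint -0.34375: h = -0.1699 < 0 → [-0.34375, -0.3125]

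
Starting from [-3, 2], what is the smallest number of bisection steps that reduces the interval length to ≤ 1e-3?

Width after n steps is 5/2^n. Need 2^n ≥ 5/1e-3 = 5000.
2^12 = 4096 < 5000 ≤ 2^13 = 8192, so n = 13.

13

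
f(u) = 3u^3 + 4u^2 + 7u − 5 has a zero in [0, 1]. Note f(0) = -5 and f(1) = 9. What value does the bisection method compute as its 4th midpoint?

f(0.5) = -0.125 < 0, so the root lies in [0.5, 1]
f(0.75) = 3.765625 > 0, so the root lies in [0.5, 0.75]
f(0.625) = 1.669922 > 0, so the root lies in [0.5, 0.625]
f(0.5625) = 0.7371 > 0, so the root lies in [0.5, 0.5625]

0.5625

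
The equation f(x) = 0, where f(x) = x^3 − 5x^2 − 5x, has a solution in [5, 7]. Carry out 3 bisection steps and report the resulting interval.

f(6) = 6 > 0, so the root lies in [5, 6]
f(5.5) = -12.375 < 0, so the root lies in [5.5, 6]
f(5.75) = -3.953125 < 0, so the root lies in [5.75, 6]

[5.75, 6]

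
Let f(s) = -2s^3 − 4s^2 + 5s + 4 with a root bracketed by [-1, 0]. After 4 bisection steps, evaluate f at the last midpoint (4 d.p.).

0.2778

midpoint -0.5: f = 0.75 > 0 → [-1, -0.5]
midpoint -0.75: f = -1.15625 < 0 → [-0.75, -0.5]
midpoint -0.625: f = -0.199219 < 0 → [-0.625, -0.5]
midpoint -0.5625: f = 0.2778 > 0 → [-0.625, -0.5625]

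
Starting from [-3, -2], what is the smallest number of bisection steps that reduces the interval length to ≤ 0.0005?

Width after n steps is 1/2^n. Need 2^n ≥ 1/0.0005 = 2000.
2^10 = 1024 < 2000 ≤ 2^11 = 2048, so n = 11.

11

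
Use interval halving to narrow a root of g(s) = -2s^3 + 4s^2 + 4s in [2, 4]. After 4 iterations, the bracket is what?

[2.625, 2.75]

g(3) = -6 < 0, so the root lies in [2, 3]
g(2.5) = 3.75 > 0, so the root lies in [2.5, 3]
g(2.75) = -0.34375 < 0, so the root lies in [2.5, 2.75]
g(2.625) = 1.8867 > 0, so the root lies in [2.625, 2.75]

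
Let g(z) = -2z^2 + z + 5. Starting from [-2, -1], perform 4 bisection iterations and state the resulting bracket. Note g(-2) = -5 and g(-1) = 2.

[-1.375, -1.3125]

g(-1.5) = -1 < 0, so the root lies in [-1.5, -1]
g(-1.25) = 0.625 > 0, so the root lies in [-1.5, -1.25]
g(-1.375) = -0.15625 < 0, so the root lies in [-1.375, -1.25]
g(-1.3125) = 0.2422 > 0, so the root lies in [-1.375, -1.3125]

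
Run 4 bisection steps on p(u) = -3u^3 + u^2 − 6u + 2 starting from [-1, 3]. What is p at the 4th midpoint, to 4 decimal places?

p(1) = -6 < 0, so the root lies in [-1, 1]
p(0) = 2 > 0, so the root lies in [0, 1]
p(0.5) = -1.125 < 0, so the root lies in [0, 0.5]
p(0.25) = 0.5156 > 0, so the root lies in [0.25, 0.5]

0.5156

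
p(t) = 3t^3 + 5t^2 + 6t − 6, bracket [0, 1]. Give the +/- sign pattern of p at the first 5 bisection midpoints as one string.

m = 0.5, p(m) = -1.375 (−); new bracket [0.5, 1]
m = 0.75, p(m) = 2.578125 (+); new bracket [0.5, 0.75]
m = 0.625, p(m) = 0.435547 (+); new bracket [0.5, 0.625]
m = 0.5625, p(m) = -0.509 (−); new bracket [0.5625, 0.625]
m = 0.59375, p(m) = -0.0468 (−); new bracket [0.59375, 0.625]

-++--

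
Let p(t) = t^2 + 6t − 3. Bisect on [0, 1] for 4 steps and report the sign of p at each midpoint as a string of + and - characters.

m = 0.5, p(m) = 0.25 (+); new bracket [0, 0.5]
m = 0.25, p(m) = -1.4375 (−); new bracket [0.25, 0.5]
m = 0.375, p(m) = -0.609375 (−); new bracket [0.375, 0.5]
m = 0.4375, p(m) = -0.1836 (−); new bracket [0.4375, 0.5]

+---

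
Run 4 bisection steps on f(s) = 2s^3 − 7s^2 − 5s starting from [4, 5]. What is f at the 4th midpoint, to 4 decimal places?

midpoint 4.5: f = 18 > 0 → [4, 4.5]
midpoint 4.25: f = 5.84375 > 0 → [4, 4.25]
midpoint 4.125: f = 0.644531 > 0 → [4, 4.125]
midpoint 4.0625: f = -1.7456 < 0 → [4.0625, 4.125]

-1.7456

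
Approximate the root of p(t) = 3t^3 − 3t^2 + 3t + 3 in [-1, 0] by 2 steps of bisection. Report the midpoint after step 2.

t = -0.5 gives p = 0.375, positive; keep [-1, -0.5]
t = -0.75 gives p = -2.203125, negative; keep [-0.75, -0.5]

-0.75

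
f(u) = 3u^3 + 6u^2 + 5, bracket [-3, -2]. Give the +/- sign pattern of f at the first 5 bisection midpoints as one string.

-+--+

m = -2.5, f(m) = -4.375 (−); new bracket [-2.5, -2]
m = -2.25, f(m) = 1.203125 (+); new bracket [-2.5, -2.25]
m = -2.375, f(m) = -1.345703 (−); new bracket [-2.375, -2.25]
m = -2.3125, f(m) = -0.0134 (−); new bracket [-2.3125, -2.25]
m = -2.28125, f(m) = 0.609 (+); new bracket [-2.3125, -2.28125]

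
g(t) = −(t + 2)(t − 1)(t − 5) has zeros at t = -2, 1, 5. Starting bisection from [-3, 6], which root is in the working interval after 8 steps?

midpoint 1.5: g = 6.125 > 0 → [1.5, 6]
midpoint 3.75: g = 19.765625 > 0 → [3.75, 6]
midpoint 4.875: g = 3.330078 > 0 → [4.875, 6]
midpoint 5.4375: g = -14.4392 < 0 → [4.875, 5.4375]
midpoint 5.15625: g = -4.6474 < 0 → [4.875, 5.15625]
midpoint 5.015625: g = -0.4402 < 0 → [4.875, 5.015625]
midpoint 4.9453125: g = 1.4985 > 0 → [4.9453125, 5.015625]
midpoint 4.98046875: g = 0.5427 > 0 → [4.98046875, 5.015625]

5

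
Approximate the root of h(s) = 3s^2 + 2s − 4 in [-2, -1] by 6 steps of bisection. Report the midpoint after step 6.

s = -1.5 gives h = -0.25, negative; keep [-2, -1.5]
s = -1.75 gives h = 1.6875, positive; keep [-1.75, -1.5]
s = -1.625 gives h = 0.671875, positive; keep [-1.625, -1.5]
s = -1.5625 gives h = 0.1992, positive; keep [-1.5625, -1.5]
s = -1.53125 gives h = -0.0283, negative; keep [-1.5625, -1.53125]
s = -1.546875 gives h = 0.0847, positive; keep [-1.546875, -1.53125]

-1.546875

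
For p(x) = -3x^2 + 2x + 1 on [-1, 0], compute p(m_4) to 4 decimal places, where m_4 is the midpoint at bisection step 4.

m = -0.5, p(m) = -0.75 (−); new bracket [-0.5, 0]
m = -0.25, p(m) = 0.3125 (+); new bracket [-0.5, -0.25]
m = -0.375, p(m) = -0.171875 (−); new bracket [-0.375, -0.25]
m = -0.3125, p(m) = 0.082 (+); new bracket [-0.375, -0.3125]

0.0820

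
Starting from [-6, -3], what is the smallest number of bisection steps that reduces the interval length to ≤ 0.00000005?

26

Width after n steps is 3/2^n. Need 2^n ≥ 3/0.00000005 = 60000000.
2^25 = 33554432 < 60000000 ≤ 2^26 = 67108864, so n = 26.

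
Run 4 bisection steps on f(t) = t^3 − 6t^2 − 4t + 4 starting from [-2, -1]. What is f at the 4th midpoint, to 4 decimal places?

t = -1.5 gives f = -6.875, negative; keep [-1.5, -1]
t = -1.25 gives f = -2.328125, negative; keep [-1.25, -1]
t = -1.125 gives f = -0.517578, negative; keep [-1.125, -1]
t = -1.0625 gives f = 0.2771, positive; keep [-1.125, -1.0625]

0.2771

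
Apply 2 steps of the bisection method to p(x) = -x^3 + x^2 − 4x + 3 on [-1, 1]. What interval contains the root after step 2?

[0.5, 1]

m = 0, p(m) = 3 (+); new bracket [0, 1]
m = 0.5, p(m) = 1.125 (+); new bracket [0.5, 1]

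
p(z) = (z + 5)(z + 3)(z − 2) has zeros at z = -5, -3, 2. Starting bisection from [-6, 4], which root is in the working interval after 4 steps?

2

midpoint -1: p = -24 < 0 → [-1, 4]
midpoint 1.5: p = -14.625 < 0 → [1.5, 4]
midpoint 2.75: p = 33.421875 > 0 → [1.5, 2.75]
midpoint 2.125: p = 4.5645 > 0 → [1.5, 2.125]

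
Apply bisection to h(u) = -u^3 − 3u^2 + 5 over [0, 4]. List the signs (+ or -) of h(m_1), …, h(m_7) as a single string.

u = 2 gives h = -15, negative; keep [0, 2]
u = 1 gives h = 1, positive; keep [1, 2]
u = 1.5 gives h = -5.125, negative; keep [1, 1.5]
u = 1.25 gives h = -1.6406, negative; keep [1, 1.25]
u = 1.125 gives h = -0.2207, negative; keep [1, 1.125]
u = 1.0625 gives h = 0.4138, positive; keep [1.0625, 1.125]
u = 1.09375 gives h = 0.1027, positive; keep [1.09375, 1.125]

-+---++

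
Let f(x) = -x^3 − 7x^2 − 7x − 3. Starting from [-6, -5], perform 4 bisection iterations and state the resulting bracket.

[-5.9375, -5.875]

midpoint -5.5: f = -9.875 < 0 → [-6, -5.5]
midpoint -5.75: f = -4.078125 < 0 → [-6, -5.75]
midpoint -5.875: f = -0.705078 < 0 → [-6, -5.875]
midpoint -5.9375: f = 1.1052 > 0 → [-5.9375, -5.875]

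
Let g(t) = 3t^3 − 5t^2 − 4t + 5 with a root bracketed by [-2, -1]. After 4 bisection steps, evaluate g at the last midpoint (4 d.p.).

0.0071

g(-1.5) = -10.375 < 0, so the root lies in [-1.5, -1]
g(-1.25) = -3.671875 < 0, so the root lies in [-1.25, -1]
g(-1.125) = -1.099609 < 0, so the root lies in [-1.125, -1]
g(-1.0625) = 0.0071 > 0, so the root lies in [-1.125, -1.0625]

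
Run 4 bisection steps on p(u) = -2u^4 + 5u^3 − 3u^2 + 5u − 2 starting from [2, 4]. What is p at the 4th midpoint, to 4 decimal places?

2.2749

midpoint 3: p = -41 < 0 → [2, 3]
midpoint 2.5: p = -8.25 < 0 → [2, 2.5]
midpoint 2.25: p = -0.242188 < 0 → [2, 2.25]
midpoint 2.125: p = 2.2749 > 0 → [2.125, 2.25]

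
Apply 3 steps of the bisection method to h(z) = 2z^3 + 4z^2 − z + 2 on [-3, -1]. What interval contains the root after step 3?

[-2.5, -2.25]

z = -2 gives h = 4, positive; keep [-3, -2]
z = -2.5 gives h = -1.75, negative; keep [-2.5, -2]
z = -2.25 gives h = 1.71875, positive; keep [-2.5, -2.25]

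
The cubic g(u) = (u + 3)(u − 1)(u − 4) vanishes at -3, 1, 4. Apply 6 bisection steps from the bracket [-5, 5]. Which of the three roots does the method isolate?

-3

u = 0 gives g = 12, positive; keep [-5, 0]
u = -2.5 gives g = 11.375, positive; keep [-5, -2.5]
u = -3.75 gives g = -27.609375, negative; keep [-3.75, -2.5]
u = -3.125 gives g = -3.6738, negative; keep [-3.125, -2.5]
u = -2.8125 gives g = 4.8699, positive; keep [-3.125, -2.8125]
u = -2.96875 gives g = 0.8643, positive; keep [-3.125, -2.96875]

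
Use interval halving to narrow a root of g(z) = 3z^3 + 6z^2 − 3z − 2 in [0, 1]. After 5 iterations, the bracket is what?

[0.6875, 0.71875]

m = 0.5, g(m) = -1.625 (−); new bracket [0.5, 1]
m = 0.75, g(m) = 0.390625 (+); new bracket [0.5, 0.75]
m = 0.625, g(m) = -0.798828 (−); new bracket [0.625, 0.75]
m = 0.6875, g(m) = -0.2517 (−); new bracket [0.6875, 0.75]
m = 0.71875, g(m) = 0.0573 (+); new bracket [0.6875, 0.71875]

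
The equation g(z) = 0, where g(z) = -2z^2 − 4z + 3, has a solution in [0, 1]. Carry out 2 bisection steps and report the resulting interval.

z = 0.5 gives g = 0.5, positive; keep [0.5, 1]
z = 0.75 gives g = -1.125, negative; keep [0.5, 0.75]

[0.5, 0.75]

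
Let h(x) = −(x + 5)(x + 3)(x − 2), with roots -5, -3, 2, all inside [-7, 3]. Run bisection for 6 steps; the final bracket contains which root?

h(-2) = 12 > 0, so the root lies in [-2, 3]
h(0.5) = 28.875 > 0, so the root lies in [0.5, 3]
h(1.75) = 8.015625 > 0, so the root lies in [1.75, 3]
h(2.375) = -14.8652 < 0, so the root lies in [1.75, 2.375]
h(2.0625) = -2.2346 < 0, so the root lies in [1.75, 2.0625]
h(1.90625) = 3.1766 > 0, so the root lies in [1.90625, 2.0625]

2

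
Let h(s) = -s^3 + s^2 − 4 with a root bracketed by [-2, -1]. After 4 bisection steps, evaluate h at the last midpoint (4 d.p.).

-0.0164

h(-1.5) = 1.625 > 0, so the root lies in [-1.5, -1]
h(-1.25) = -0.484375 < 0, so the root lies in [-1.5, -1.25]
h(-1.375) = 0.490234 > 0, so the root lies in [-1.375, -1.25]
h(-1.3125) = -0.0164 < 0, so the root lies in [-1.375, -1.3125]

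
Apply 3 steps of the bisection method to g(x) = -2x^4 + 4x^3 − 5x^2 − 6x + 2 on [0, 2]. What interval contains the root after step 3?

[0.25, 0.5]

m = 1, g(m) = -7 (−); new bracket [0, 1]
m = 0.5, g(m) = -1.875 (−); new bracket [0, 0.5]
m = 0.25, g(m) = 0.242188 (+); new bracket [0.25, 0.5]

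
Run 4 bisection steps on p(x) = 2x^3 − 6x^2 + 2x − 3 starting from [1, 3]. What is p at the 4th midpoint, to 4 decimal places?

0.6836

x = 2 gives p = -7, negative; keep [2, 3]
x = 2.5 gives p = -4.25, negative; keep [2.5, 3]
x = 2.75 gives p = -1.28125, negative; keep [2.75, 3]
x = 2.875 gives p = 0.6836, positive; keep [2.75, 2.875]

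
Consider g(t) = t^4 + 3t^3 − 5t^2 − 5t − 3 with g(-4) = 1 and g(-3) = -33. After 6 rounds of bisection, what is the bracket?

midpoint -3.5: g = -25.3125 < 0 → [-4, -3.5]
midpoint -3.75: g = -15.011719 < 0 → [-4, -3.75]
midpoint -3.875: g = -7.790771 < 0 → [-4, -3.875]
midpoint -3.9375: g = -3.6008 < 0 → [-4, -3.9375]
midpoint -3.96875: g = -1.3529 < 0 → [-4, -3.96875]
midpoint -3.984375: g = -0.1897 < 0 → [-4, -3.984375]

[-4, -3.984375]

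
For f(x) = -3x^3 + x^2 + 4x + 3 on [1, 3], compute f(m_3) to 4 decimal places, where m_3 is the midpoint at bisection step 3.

m = 2, f(m) = -9 (−); new bracket [1, 2]
m = 1.5, f(m) = 1.125 (+); new bracket [1.5, 2]
m = 1.75, f(m) = -3.015625 (−); new bracket [1.5, 1.75]

-3.0156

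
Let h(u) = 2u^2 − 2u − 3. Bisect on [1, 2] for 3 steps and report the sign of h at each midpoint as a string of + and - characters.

--+

midpoint 1.5: h = -1.5 < 0 → [1.5, 2]
midpoint 1.75: h = -0.375 < 0 → [1.75, 2]
midpoint 1.875: h = 0.28125 > 0 → [1.75, 1.875]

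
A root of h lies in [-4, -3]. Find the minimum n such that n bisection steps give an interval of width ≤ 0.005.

8

Width after n steps is 1/2^n. Need 2^n ≥ 1/0.005 = 200.
2^7 = 128 < 200 ≤ 2^8 = 256, so n = 8.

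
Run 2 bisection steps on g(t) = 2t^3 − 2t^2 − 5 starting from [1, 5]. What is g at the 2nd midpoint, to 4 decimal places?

3.0000

m = 3, g(m) = 31 (+); new bracket [1, 3]
m = 2, g(m) = 3 (+); new bracket [1, 2]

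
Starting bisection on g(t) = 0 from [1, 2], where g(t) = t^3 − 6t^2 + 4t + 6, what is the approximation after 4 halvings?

g(1.5) = 1.875 > 0, so the root lies in [1.5, 2]
g(1.75) = -0.015625 < 0, so the root lies in [1.5, 1.75]
g(1.625) = 0.947266 > 0, so the root lies in [1.625, 1.75]
g(1.6875) = 0.4695 > 0, so the root lies in [1.6875, 1.75]

1.6875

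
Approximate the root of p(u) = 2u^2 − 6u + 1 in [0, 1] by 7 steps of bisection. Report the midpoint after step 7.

0.1796875

midpoint 0.5: p = -1.5 < 0 → [0, 0.5]
midpoint 0.25: p = -0.375 < 0 → [0, 0.25]
midpoint 0.125: p = 0.28125 > 0 → [0.125, 0.25]
midpoint 0.1875: p = -0.0547 < 0 → [0.125, 0.1875]
midpoint 0.15625: p = 0.1113 > 0 → [0.15625, 0.1875]
midpoint 0.171875: p = 0.0278 > 0 → [0.171875, 0.1875]
midpoint 0.1796875: p = -0.0135 < 0 → [0.171875, 0.1796875]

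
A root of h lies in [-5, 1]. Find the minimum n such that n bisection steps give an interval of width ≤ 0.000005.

21

Width after n steps is 6/2^n. Need 2^n ≥ 6/0.000005 = 1200000.
2^20 = 1048576 < 1200000 ≤ 2^21 = 2097152, so n = 21.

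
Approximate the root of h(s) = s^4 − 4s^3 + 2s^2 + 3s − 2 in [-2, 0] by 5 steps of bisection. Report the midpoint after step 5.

m = -1, h(m) = 2 (+); new bracket [-1, 0]
m = -0.5, h(m) = -2.4375 (−); new bracket [-1, -0.5]
m = -0.75, h(m) = -1.121094 (−); new bracket [-1, -0.75]
m = -0.875, h(m) = 0.1721 (+); new bracket [-0.875, -0.75]
m = -0.8125, h(m) = -0.5359 (−); new bracket [-0.875, -0.8125]

-0.8125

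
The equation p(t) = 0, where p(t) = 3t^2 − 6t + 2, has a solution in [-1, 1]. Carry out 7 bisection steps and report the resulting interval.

[0.421875, 0.4375]

t = 0 gives p = 2, positive; keep [0, 1]
t = 0.5 gives p = -0.25, negative; keep [0, 0.5]
t = 0.25 gives p = 0.6875, positive; keep [0.25, 0.5]
t = 0.375 gives p = 0.1719, positive; keep [0.375, 0.5]
t = 0.4375 gives p = -0.0508, negative; keep [0.375, 0.4375]
t = 0.40625 gives p = 0.0576, positive; keep [0.40625, 0.4375]
t = 0.421875 gives p = 0.0027, positive; keep [0.421875, 0.4375]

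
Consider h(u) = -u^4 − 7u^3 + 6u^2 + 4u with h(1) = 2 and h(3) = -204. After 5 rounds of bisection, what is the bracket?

[1.125, 1.1875]

m = 2, h(m) = -40 (−); new bracket [1, 2]
m = 1.5, h(m) = -9.1875 (−); new bracket [1, 1.5]
m = 1.25, h(m) = -1.738281 (−); new bracket [1, 1.25]
m = 1.125, h(m) = 0.5251 (+); new bracket [1.125, 1.25]
m = 1.1875, h(m) = -0.4995 (−); new bracket [1.125, 1.1875]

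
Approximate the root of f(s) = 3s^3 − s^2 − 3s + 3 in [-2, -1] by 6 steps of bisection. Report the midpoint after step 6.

-1.203125

f(-1.5) = -4.875 < 0, so the root lies in [-1.5, -1]
f(-1.25) = -0.671875 < 0, so the root lies in [-1.25, -1]
f(-1.125) = 0.837891 > 0, so the root lies in [-1.25, -1.125]
f(-1.1875) = 0.1287 > 0, so the root lies in [-1.25, -1.1875]
f(-1.21875) = -0.2599 < 0, so the root lies in [-1.21875, -1.1875]
f(-1.203125) = -0.0627 < 0, so the root lies in [-1.203125, -1.1875]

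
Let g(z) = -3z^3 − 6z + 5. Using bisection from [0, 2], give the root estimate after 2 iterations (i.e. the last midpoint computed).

z = 1 gives g = -4, negative; keep [0, 1]
z = 0.5 gives g = 1.625, positive; keep [0.5, 1]

0.5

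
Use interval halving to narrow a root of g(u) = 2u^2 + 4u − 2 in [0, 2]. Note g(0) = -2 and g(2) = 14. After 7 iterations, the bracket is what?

u = 1 gives g = 4, positive; keep [0, 1]
u = 0.5 gives g = 0.5, positive; keep [0, 0.5]
u = 0.25 gives g = -0.875, negative; keep [0.25, 0.5]
u = 0.375 gives g = -0.2188, negative; keep [0.375, 0.5]
u = 0.4375 gives g = 0.1328, positive; keep [0.375, 0.4375]
u = 0.40625 gives g = -0.0449, negative; keep [0.40625, 0.4375]
u = 0.421875 gives g = 0.0435, positive; keep [0.40625, 0.421875]

[0.40625, 0.421875]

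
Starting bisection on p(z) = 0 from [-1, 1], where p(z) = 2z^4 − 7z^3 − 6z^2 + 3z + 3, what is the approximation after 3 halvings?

m = 0, p(m) = 3 (+); new bracket [0, 1]
m = 0.5, p(m) = 2.25 (+); new bracket [0.5, 1]
m = 0.75, p(m) = -0.445312 (−); new bracket [0.5, 0.75]

0.75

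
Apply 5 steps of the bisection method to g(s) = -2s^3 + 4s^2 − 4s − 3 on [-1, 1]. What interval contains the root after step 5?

[-0.5, -0.4375]

m = 0, g(m) = -3 (−); new bracket [-1, 0]
m = -0.5, g(m) = 0.25 (+); new bracket [-0.5, 0]
m = -0.25, g(m) = -1.71875 (−); new bracket [-0.5, -0.25]
m = -0.375, g(m) = -0.832 (−); new bracket [-0.5, -0.375]
m = -0.4375, g(m) = -0.3169 (−); new bracket [-0.5, -0.4375]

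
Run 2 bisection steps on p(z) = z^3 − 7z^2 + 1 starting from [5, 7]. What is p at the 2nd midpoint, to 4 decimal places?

z = 6 gives p = -35, negative; keep [6, 7]
z = 6.5 gives p = -20.125, negative; keep [6.5, 7]

-20.1250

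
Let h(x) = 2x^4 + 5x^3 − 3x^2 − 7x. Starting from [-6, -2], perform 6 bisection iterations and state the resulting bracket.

[-2.5625, -2.5]

m = -4, h(m) = 172 (+); new bracket [-4, -2]
m = -3, h(m) = 21 (+); new bracket [-3, -2]
m = -2.5, h(m) = -1.25 (−); new bracket [-3, -2.5]
m = -2.75, h(m) = 6.9609 (+); new bracket [-2.75, -2.5]
m = -2.625, h(m) = 2.2251 (+); new bracket [-2.625, -2.5]
m = -2.5625, h(m) = 0.3416 (+); new bracket [-2.5625, -2.5]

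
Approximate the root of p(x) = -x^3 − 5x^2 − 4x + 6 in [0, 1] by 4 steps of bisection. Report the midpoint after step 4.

p(0.5) = 2.625 > 0, so the root lies in [0.5, 1]
p(0.75) = -0.234375 < 0, so the root lies in [0.5, 0.75]
p(0.625) = 1.302734 > 0, so the root lies in [0.625, 0.75]
p(0.6875) = 0.5618 > 0, so the root lies in [0.6875, 0.75]

0.6875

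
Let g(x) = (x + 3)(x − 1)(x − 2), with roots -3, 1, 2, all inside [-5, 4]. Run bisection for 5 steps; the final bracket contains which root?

g(-0.5) = 9.375 > 0, so the root lies in [-5, -0.5]
g(-2.75) = 4.453125 > 0, so the root lies in [-5, -2.75]
g(-3.875) = -25.060547 < 0, so the root lies in [-3.875, -2.75]
g(-3.3125) = -7.1594 < 0, so the root lies in [-3.3125, -2.75]
g(-3.03125) = -0.6338 < 0, so the root lies in [-3.03125, -2.75]

-3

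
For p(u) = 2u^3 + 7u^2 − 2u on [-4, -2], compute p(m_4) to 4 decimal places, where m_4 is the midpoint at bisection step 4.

-3.5117

p(-3) = 15 > 0, so the root lies in [-4, -3]
p(-3.5) = 7 > 0, so the root lies in [-4, -3.5]
p(-3.75) = 0.46875 > 0, so the root lies in [-4, -3.75]
p(-3.875) = -3.5117 < 0, so the root lies in [-3.875, -3.75]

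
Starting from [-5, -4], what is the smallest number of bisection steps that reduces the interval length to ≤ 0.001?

10

Width after n steps is 1/2^n. Need 2^n ≥ 1/0.001 = 1000.
2^9 = 512 < 1000 ≤ 2^10 = 1024, so n = 10.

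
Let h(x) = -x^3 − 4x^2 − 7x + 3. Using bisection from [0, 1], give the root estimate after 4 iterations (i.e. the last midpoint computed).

h(0.5) = -1.625 < 0, so the root lies in [0, 0.5]
h(0.25) = 0.984375 > 0, so the root lies in [0.25, 0.5]
h(0.375) = -0.240234 < 0, so the root lies in [0.25, 0.375]
h(0.3125) = 0.3914 > 0, so the root lies in [0.3125, 0.375]

0.3125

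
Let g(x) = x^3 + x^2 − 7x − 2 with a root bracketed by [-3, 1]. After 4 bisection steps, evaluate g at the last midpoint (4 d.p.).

g(-1) = 5 > 0, so the root lies in [-1, 1]
g(0) = -2 < 0, so the root lies in [-1, 0]
g(-0.5) = 1.625 > 0, so the root lies in [-0.5, 0]
g(-0.25) = -0.2031 < 0, so the root lies in [-0.5, -0.25]

-0.2031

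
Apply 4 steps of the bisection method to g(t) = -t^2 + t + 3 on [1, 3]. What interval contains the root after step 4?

[2.25, 2.375]

t = 2 gives g = 1, positive; keep [2, 3]
t = 2.5 gives g = -0.75, negative; keep [2, 2.5]
t = 2.25 gives g = 0.1875, positive; keep [2.25, 2.5]
t = 2.375 gives g = -0.2656, negative; keep [2.25, 2.375]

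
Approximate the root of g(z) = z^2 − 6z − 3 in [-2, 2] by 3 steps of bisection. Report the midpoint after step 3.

m = 0, g(m) = -3 (−); new bracket [-2, 0]
m = -1, g(m) = 4 (+); new bracket [-1, 0]
m = -0.5, g(m) = 0.25 (+); new bracket [-0.5, 0]

-0.5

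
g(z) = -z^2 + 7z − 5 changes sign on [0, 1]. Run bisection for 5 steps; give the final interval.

[0.78125, 0.8125]

g(0.5) = -1.75 < 0, so the root lies in [0.5, 1]
g(0.75) = -0.3125 < 0, so the root lies in [0.75, 1]
g(0.875) = 0.359375 > 0, so the root lies in [0.75, 0.875]
g(0.8125) = 0.0273 > 0, so the root lies in [0.75, 0.8125]
g(0.78125) = -0.1416 < 0, so the root lies in [0.78125, 0.8125]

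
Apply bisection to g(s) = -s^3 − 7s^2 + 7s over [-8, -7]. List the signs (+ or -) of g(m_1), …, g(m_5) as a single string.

---++

midpoint -7.5: g = -24.375 < 0 → [-8, -7.5]
midpoint -7.75: g = -9.203125 < 0 → [-8, -7.75]
midpoint -7.875: g = -0.861328 < 0 → [-8, -7.875]
midpoint -7.9375: g = 3.5037 > 0 → [-7.9375, -7.875]
midpoint -7.90625: g = 1.3048 > 0 → [-7.90625, -7.875]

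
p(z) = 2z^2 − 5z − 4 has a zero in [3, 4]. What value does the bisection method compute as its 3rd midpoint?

m = 3.5, p(m) = 3 (+); new bracket [3, 3.5]
m = 3.25, p(m) = 0.875 (+); new bracket [3, 3.25]
m = 3.125, p(m) = -0.09375 (−); new bracket [3.125, 3.25]

3.125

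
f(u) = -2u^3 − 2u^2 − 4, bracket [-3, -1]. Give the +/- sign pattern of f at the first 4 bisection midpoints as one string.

+-+-

f(-2) = 4 > 0, so the root lies in [-2, -1]
f(-1.5) = -1.75 < 0, so the root lies in [-2, -1.5]
f(-1.75) = 0.59375 > 0, so the root lies in [-1.75, -1.5]
f(-1.625) = -0.6992 < 0, so the root lies in [-1.75, -1.625]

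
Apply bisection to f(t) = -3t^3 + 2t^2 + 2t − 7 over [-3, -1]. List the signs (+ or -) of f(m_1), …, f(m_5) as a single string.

m = -2, f(m) = 21 (+); new bracket [-2, -1]
m = -1.5, f(m) = 4.625 (+); new bracket [-1.5, -1]
m = -1.25, f(m) = -0.515625 (−); new bracket [-1.5, -1.25]
m = -1.375, f(m) = 1.8301 (+); new bracket [-1.375, -1.25]
m = -1.3125, f(m) = 0.6033 (+); new bracket [-1.3125, -1.25]

++-++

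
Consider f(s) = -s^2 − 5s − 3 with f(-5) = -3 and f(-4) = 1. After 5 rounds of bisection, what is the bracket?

f(-4.5) = -0.75 < 0, so the root lies in [-4.5, -4]
f(-4.25) = 0.1875 > 0, so the root lies in [-4.5, -4.25]
f(-4.375) = -0.265625 < 0, so the root lies in [-4.375, -4.25]
f(-4.3125) = -0.0352 < 0, so the root lies in [-4.3125, -4.25]
f(-4.28125) = 0.0771 > 0, so the root lies in [-4.3125, -4.28125]

[-4.3125, -4.28125]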